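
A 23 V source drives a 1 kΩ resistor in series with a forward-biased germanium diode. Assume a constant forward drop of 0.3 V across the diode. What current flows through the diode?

I ≈ 23 mA

KVL around the loop: 23 = V_D + I·R = 0.3 + I × 1 kΩ.
So I = (23 − 0.3) / 1 kΩ = 22.7 / 1 = 22.7 mA.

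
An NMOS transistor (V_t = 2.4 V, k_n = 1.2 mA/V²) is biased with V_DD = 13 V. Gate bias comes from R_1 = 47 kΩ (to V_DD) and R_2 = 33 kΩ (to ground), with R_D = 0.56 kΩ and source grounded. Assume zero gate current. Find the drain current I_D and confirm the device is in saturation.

V_G = V_DD·R_2/(R_1+R_2) = 13×33/80 = 5.36 V. With the source grounded, V_GS = V_G = 5.36 V.
Assume saturation: I_D = (k_n/2)(V_GS − V_t)² = (1.2/2)×(5.36 − 2.4)² = 0.6×2.96² = 5.27 mA.
V_DS = V_DD − I_D·R_D = 13 − 5.27×0.56 = 10.1 V.
Saturation requires V_DS ≥ V_GS − V_t = 2.96 V; 10.1 ≥ 2.96 ✓.

I_D ≈ 5.3 mA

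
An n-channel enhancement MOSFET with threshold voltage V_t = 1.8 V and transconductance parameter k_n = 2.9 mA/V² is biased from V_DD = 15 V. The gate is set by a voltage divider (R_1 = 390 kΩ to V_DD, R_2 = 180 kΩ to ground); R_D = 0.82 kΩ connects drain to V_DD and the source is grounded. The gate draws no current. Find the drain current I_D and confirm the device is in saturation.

V_G = V_DD·R_2/(R_1+R_2) = 15×180/570 = 4.74 V. With the source grounded, V_GS = V_G = 4.74 V.
Assume saturation: I_D = (k_n/2)(V_GS − V_t)² = (2.9/2)×(4.74 − 1.8)² = 1.45×2.94² = 12.5 mA.
V_DS = V_DD − I_D·R_D = 15 − 12.5×0.82 = 4.74 V.
Saturation requires V_DS ≥ V_GS − V_t = 2.94 V; 4.74 ≥ 2.94 ✓.

I_D ≈ 13 mA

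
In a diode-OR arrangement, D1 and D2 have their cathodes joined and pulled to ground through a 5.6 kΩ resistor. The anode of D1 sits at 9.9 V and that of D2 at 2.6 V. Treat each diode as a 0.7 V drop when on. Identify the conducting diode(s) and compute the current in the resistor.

Assume both conduct. Then node N would need to be at both 9.9−0.7 = 9.2 V and 2.6−0.7 = 1.9 V, which is impossible.
Assume only D1 conducts: V_N = 9.9 − 0.7 = 9.2 V, so I_R = 9.2/5.6 = 1.64 mA.
Check D2: its anode-to-cathode voltage is 2.6 − 9.2 = -6.6 V < 0.7 V, so it is off. The assumption is consistent.

Only D1 conducts; I_R ≈ 1.6 mA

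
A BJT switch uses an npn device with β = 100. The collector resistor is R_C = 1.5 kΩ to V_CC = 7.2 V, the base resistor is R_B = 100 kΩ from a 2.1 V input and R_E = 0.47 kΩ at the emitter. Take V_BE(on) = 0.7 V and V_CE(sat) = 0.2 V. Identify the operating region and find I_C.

active; I_C ≈ 0.95 mA

Assume active. Base-emitter loop: I_B = (V_BB − V_BE)/(R_B + (β+1)R_E) = (2.1 − 0.7)/(100 + 101×0.47) = 0.00949 mA.
I_C = β·I_B = 100×0.00949 = 0.949 mA.
V_CE = V_CC − I_C·R_C − I_E·R_E = 7.2 − 0.949×1.5 − 0.959×0.47 = 5.33 V > V_CE(sat), so the active-region assumption holds.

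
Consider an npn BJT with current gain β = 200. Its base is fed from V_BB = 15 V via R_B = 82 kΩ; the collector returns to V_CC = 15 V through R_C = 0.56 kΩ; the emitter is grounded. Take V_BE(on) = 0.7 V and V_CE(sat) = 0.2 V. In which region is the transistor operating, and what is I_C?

saturation; I_C ≈ 26 mA

Assume active: I_B = (15 − 0.7)/82 = 0.174 mA, giving I_C = β·I_B = 34.9 mA.
But then V_CE = 15 − 34.9×0.56 = -4.53 V < V_CE(sat) = 0.2 V — impossible in the active region.
So the transistor is saturated. With V_CE = 0.2 V, I_C = (V_CC − 0.2)/R_C = 14.8/0.56 = 26.4 mA.
Check: β·I_B = 34.9 mA > I_C = 26.4 mA, confirming saturation.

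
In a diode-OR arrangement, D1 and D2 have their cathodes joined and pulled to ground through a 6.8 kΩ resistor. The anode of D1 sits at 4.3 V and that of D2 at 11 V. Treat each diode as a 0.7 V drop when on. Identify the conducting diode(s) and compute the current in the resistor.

Assume both conduct. Then node N would need to be at both 4.3−0.7 = 3.6 V and 11−0.7 = 10.3 V, which is impossible.
Assume only D2 conducts: V_N = 11 − 0.7 = 10.3 V, so I_R = 10.3/6.8 = 1.51 mA.
Check D1: its anode-to-cathode voltage is 4.3 − 10.3 = -6 V < 0.7 V, so it is off. The assumption is consistent.

Only D2 conducts; I_R ≈ 1.5 mA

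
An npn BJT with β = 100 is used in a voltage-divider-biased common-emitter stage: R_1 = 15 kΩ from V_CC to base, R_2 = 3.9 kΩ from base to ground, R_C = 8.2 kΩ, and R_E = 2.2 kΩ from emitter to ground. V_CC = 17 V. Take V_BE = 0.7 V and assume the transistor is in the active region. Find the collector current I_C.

I_C ≈ 1.2 mA

Thevenize the base divider: V_Th = V_CC·R_2/(R_1+R_2) = 17×3.9/18.9 = 3.51 V, R_Th = R_1‖R_2 = 3.1 kΩ.
Base-emitter loop: V_Th = I_B·R_Th + V_BE + (β+1)I_B·R_E, so I_B = (3.51 − 0.7) / (3.1 + 101×2.2) = 0.0125 mA.
I_C = β·I_B = 100×0.0125 = 1.25 mA, and I_E = (β+1)I_B = 1.26 mA.
V_CE = V_CC − I_C·R_C − I_E·R_E = 17 − 1.25×8.2 − 1.26×2.2 = 4.01 V.
V_CE = 4.01 V > 0.2 V confirms active-region operation.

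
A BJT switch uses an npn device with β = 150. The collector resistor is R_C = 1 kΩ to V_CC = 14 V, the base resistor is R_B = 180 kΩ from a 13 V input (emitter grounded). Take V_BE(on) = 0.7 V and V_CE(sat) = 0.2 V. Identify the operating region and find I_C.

active; I_C ≈ 10 mA

Assume active. Base-emitter loop: I_B = (V_BB − V_BE)/R_B = (13 − 0.7)/180 = 0.0683 mA.
I_C = β·I_B = 150×0.0683 = 10.3 mA.
V_CE = V_CC − I_C·R_C = 14 − 10.3×1 = 3.75 V > V_CE(sat), so the active-region assumption holds.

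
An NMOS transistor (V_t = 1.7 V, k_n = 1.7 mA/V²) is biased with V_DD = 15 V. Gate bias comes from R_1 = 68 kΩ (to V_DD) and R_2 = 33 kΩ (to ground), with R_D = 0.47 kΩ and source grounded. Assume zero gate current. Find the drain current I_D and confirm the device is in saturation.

I_D ≈ 8.7 mA

V_G = V_DD·R_2/(R_1+R_2) = 15×33/101 = 4.9 V. With the source grounded, V_GS = V_G = 4.9 V.
Assume saturation: I_D = (k_n/2)(V_GS − V_t)² = (1.7/2)×(4.9 − 1.7)² = 0.85×3.2² = 8.71 mA.
V_DS = V_DD − I_D·R_D = 15 − 8.71×0.47 = 10.9 V.
Saturation requires V_DS ≥ V_GS − V_t = 3.2 V; 10.9 ≥ 3.2 ✓.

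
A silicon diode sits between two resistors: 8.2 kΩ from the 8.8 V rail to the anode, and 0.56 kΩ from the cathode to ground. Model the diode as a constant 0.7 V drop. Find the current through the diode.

The two resistors are in series with the diode, so KVL gives 8.8 = I·8.2 + 0.7 + I·0.56.
I = (8.8 − 0.7) / (8.2 + 0.56) kΩ = 8.1 / 8.76 = 0.925 mA.

I ≈ 0.92 mA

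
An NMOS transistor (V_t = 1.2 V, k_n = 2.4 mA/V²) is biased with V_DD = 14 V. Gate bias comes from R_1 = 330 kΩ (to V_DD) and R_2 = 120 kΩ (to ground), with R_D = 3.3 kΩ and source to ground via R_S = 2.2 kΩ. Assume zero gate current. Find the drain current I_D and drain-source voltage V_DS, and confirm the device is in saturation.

V_G = V_DD·R_2/(R_1+R_2) = 14×120/450 = 3.73 V.
Assume saturation: I_D = (k_n/2)(V_GS − V_t)² with V_GS = V_G − I_D·R_S = 3.73 − 2.2·I_D.
Substituting gives 5.81·I_D² − 14.4·I_D + 7.7 = 0, with roots I_D = 0.784 or 1.69 mA.
The root I_D = 1.69 mA gives V_GS = 0.0129 V ≤ V_t, so take I_D = 0.784 mA.
Then V_GS = 2.01 V and V_DS = V_DD − I_D(R_D+R_S) = 14 − 0.784×5.5 = 9.69 V.
Saturation requires V_DS ≥ V_GS − V_t = 0.808 V; 9.69 ≥ 0.808 ✓.

I_D ≈ 0.78 mA, V_DS ≈ 9.7 V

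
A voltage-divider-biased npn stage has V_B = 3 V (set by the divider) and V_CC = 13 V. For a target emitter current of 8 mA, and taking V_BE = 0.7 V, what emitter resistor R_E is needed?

R_E ≈ 0.29 kΩ

V_E = V_B − V_BE = 3 − 0.7 = 2.3 V.
R_E = V_E / I_E = 2.3 / 8 = 0.287 kΩ.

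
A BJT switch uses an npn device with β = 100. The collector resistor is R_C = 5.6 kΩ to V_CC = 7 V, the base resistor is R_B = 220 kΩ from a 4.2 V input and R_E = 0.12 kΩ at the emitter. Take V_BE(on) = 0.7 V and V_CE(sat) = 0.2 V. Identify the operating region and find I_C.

saturation; I_C ≈ 1.2 mA

Assume active: I_B = (4.2 − 0.7)/(220 + 101×0.12) = 0.0151 mA, I_C = β·I_B = 1.51 mA.
Then V_CE = 7 − 1.51×5.6 − 1.52×0.12 = -1.63 V < 0.2 V — the active assumption fails.
Re-solve with V_CE = 0.2 V. KCL at the emitter: V_E/R_E = (V_BB−0.7−V_E)/R_B + (V_CC−0.2−V_E)/R_C, giving V_E = 0.144 V.
I_C = (V_CC − 0.2 − V_E)/R_C = (6.8 − 0.144)/5.6 = 1.19 mA.
Check: I_B = (3.5 − 0.144)/220 = 0.0153 mA, and β·I_B = 1.53 mA > I_C, confirming saturation.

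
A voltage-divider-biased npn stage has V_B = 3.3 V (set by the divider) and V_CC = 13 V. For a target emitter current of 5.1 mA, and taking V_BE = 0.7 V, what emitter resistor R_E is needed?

V_E = V_B − V_BE = 3.3 − 0.7 = 2.6 V.
R_E = V_E / I_E = 2.6 / 5.1 = 0.51 kΩ.

R_E ≈ 0.51 kΩ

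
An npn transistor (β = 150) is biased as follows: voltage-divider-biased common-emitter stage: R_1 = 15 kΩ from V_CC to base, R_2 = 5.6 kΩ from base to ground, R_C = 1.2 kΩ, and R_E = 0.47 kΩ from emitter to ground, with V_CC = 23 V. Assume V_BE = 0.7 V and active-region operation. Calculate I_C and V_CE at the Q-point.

Thevenize the base divider: V_Th = V_CC·R_2/(R_1+R_2) = 23×5.6/20.6 = 6.25 V, R_Th = R_1‖R_2 = 4.08 kΩ.
Base-emitter loop: V_Th = I_B·R_Th + V_BE + (β+1)I_B·R_E, so I_B = (6.25 − 0.7) / (4.08 + 151×0.47) = 0.074 mA.
I_C = β·I_B = 150×0.074 = 11.1 mA, and I_E = (β+1)I_B = 11.2 mA.
V_CE = V_CC − I_C·R_C − I_E·R_E = 23 − 11.1×1.2 − 11.2×0.47 = 4.43 V.
V_CE = 4.43 V > 0.2 V confirms active-region operation.

I_C ≈ 11 mA, V_CE ≈ 4.4 V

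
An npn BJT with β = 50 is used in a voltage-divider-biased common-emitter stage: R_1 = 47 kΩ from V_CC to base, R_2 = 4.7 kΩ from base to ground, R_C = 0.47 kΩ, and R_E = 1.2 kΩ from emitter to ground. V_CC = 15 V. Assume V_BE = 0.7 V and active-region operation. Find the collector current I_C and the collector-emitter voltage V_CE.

I_C ≈ 0.51 mA, V_CE ≈ 14 V

Thevenize the base divider: V_Th = V_CC·R_2/(R_1+R_2) = 15×4.7/51.7 = 1.36 V, R_Th = R_1‖R_2 = 4.27 kΩ.
Base-emitter loop: V_Th = I_B·R_Th + V_BE + (β+1)I_B·R_E, so I_B = (1.36 − 0.7) / (4.27 + 51×1.2) = 0.0101 mA.
I_C = β·I_B = 50×0.0101 = 0.507 mA, and I_E = (β+1)I_B = 0.517 mA.
V_CE = V_CC − I_C·R_C − I_E·R_E = 15 − 0.507×0.47 − 0.517×1.2 = 14.1 V.
V_CE = 14.1 V > 0.2 V confirms active-region operation.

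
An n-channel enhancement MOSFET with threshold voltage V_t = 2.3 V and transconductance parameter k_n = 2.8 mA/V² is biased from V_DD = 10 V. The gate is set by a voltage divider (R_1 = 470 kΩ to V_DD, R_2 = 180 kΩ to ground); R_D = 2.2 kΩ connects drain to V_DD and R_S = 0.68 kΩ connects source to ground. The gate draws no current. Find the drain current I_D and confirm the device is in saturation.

V_G = V_DD·R_2/(R_1+R_2) = 10×180/650 = 2.77 V.
Assume saturation: I_D = (k_n/2)(V_GS − V_t)² with V_GS = V_G − I_D·R_S = 2.77 − 0.68·I_D.
Substituting gives 0.647·I_D² − 1.89·I_D + 0.308 = 0, with roots I_D = 0.173 or 2.75 mA.
The root I_D = 2.75 mA gives V_GS = 0.898 V ≤ V_t, so take I_D = 0.173 mA.
Then V_GS = 2.65 V and V_DS = V_DD − I_D(R_D+R_S) = 10 − 0.173×2.88 = 9.5 V.
Saturation requires V_DS ≥ V_GS − V_t = 0.352 V; 9.5 ≥ 0.352 ✓.

I_D ≈ 0.17 mA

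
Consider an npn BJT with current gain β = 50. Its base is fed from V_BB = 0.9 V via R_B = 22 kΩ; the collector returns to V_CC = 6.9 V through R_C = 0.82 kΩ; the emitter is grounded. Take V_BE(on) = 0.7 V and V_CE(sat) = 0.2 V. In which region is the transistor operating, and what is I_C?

active; I_C ≈ 0.45 mA

Assume active. Base-emitter loop: I_B = (V_BB − V_BE)/R_B = (0.9 − 0.7)/22 = 0.00909 mA.
I_C = β·I_B = 50×0.00909 = 0.455 mA.
V_CE = V_CC − I_C·R_C = 6.9 − 0.455×0.82 = 6.53 V > V_CE(sat), so the active-region assumption holds.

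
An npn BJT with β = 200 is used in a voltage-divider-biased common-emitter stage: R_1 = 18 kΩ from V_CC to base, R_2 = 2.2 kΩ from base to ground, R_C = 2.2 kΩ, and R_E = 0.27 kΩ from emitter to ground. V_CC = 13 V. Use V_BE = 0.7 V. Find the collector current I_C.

I_C ≈ 2.5 mA

Thevenize the base divider: V_Th = V_CC·R_2/(R_1+R_2) = 13×2.2/20.2 = 1.42 V, R_Th = R_1‖R_2 = 1.96 kΩ.
Base-emitter loop: V_Th = I_B·R_Th + V_BE + (β+1)I_B·R_E, so I_B = (1.42 − 0.7) / (1.96 + 201×0.27) = 0.0127 mA.
I_C = β·I_B = 200×0.0127 = 2.55 mA, and I_E = (β+1)I_B = 2.56 mA.
V_CE = V_CC − I_C·R_C − I_E·R_E = 13 − 2.55×2.2 − 2.56×0.27 = 6.71 V.
V_CE = 6.71 V > 0.2 V confirms active-region operation.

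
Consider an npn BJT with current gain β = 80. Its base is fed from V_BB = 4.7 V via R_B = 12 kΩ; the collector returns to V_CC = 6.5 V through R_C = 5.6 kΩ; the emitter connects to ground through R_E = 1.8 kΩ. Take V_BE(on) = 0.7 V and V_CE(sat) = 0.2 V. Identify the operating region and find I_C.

saturation; I_C ≈ 0.81 mA

Assume active: I_B = (4.7 − 0.7)/(12 + 81×1.8) = 0.0253 mA, I_C = β·I_B = 2.03 mA.
Then V_CE = 6.5 − 2.03×5.6 − 2.05×1.8 = -8.55 V < 0.2 V — the active assumption fails.
Re-solve with V_CE = 0.2 V. KCL at the emitter: V_E/R_E = (V_BB−0.7−V_E)/R_B + (V_CC−0.2−V_E)/R_C, giving V_E = 1.78 V.
I_C = (V_CC − 0.2 − V_E)/R_C = (6.3 − 1.78)/5.6 = 0.806 mA.
Check: I_B = (4 − 1.78)/12 = 0.185 mA, and β·I_B = 14.8 mA > I_C, confirming saturation.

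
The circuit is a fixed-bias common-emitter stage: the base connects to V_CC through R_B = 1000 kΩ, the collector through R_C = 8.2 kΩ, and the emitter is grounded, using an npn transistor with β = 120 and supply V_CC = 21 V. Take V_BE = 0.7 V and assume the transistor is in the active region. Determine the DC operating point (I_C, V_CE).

Base loop: V_CC = I_B·R_B + V_BE, so I_B = (21 − 0.7)/1000 kΩ = 0.0203 mA.
In the active region I_C = β·I_B = 120 × 0.0203 = 2.44 mA.
Collector loop: V_CE = V_CC − I_C·R_C = 21 − 2.44×8.2 = 1.02 V.
Since V_CE = 1.02 V > V_CE(sat) ≈ 0.2 V, the transistor is in the active region as assumed.

I_C ≈ 2.4 mA, V_CE ≈ 1 V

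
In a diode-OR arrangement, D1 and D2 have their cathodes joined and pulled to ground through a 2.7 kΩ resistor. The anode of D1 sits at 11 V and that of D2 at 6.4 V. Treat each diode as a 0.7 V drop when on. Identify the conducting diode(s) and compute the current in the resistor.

Assume both conduct. Then node N would need to be at both 11−0.7 = 10.3 V and 6.4−0.7 = 5.7 V, which is impossible.
Assume only D1 conducts: V_N = 11 − 0.7 = 10.3 V, so I_R = 10.3/2.7 = 3.81 mA.
Check D2: its anode-to-cathode voltage is 6.4 − 10.3 = -3.9 V < 0.7 V, so it is off. The assumption is consistent.

Only D1 conducts; I_R ≈ 3.8 mA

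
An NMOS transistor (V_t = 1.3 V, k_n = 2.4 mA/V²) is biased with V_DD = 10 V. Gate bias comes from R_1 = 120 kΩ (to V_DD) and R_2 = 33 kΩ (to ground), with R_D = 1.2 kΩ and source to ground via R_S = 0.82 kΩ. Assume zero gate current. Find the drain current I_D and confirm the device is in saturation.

V_G = V_DD·R_2/(R_1+R_2) = 10×33/153 = 2.16 V.
Assume saturation: I_D = (k_n/2)(V_GS − V_t)² with V_GS = V_G − I_D·R_S = 2.16 − 0.82·I_D.
Substituting gives 0.807·I_D² − 2.69·I_D + 0.881 = 0, with roots I_D = 0.369 or 2.96 mA.
The root I_D = 2.96 mA gives V_GS = -0.271 V ≤ V_t, so take I_D = 0.369 mA.
Then V_GS = 1.85 V and V_DS = V_DD − I_D(R_D+R_S) = 10 − 0.369×2.02 = 9.25 V.
Saturation requires V_DS ≥ V_GS − V_t = 0.554 V; 9.25 ≥ 0.554 ✓.

I_D ≈ 0.37 mA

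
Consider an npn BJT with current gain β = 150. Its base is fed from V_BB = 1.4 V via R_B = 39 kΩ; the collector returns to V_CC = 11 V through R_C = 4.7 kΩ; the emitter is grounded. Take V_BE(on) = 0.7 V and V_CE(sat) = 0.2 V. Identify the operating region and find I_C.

Assume active: I_B = (1.4 − 0.7)/39 = 0.0179 mA, giving I_C = β·I_B = 2.69 mA.
But then V_CE = 11 − 2.69×4.7 = -1.65 V < V_CE(sat) = 0.2 V — impossible in the active region.
So the transistor is saturated. With V_CE = 0.2 V, I_C = (V_CC − 0.2)/R_C = 10.8/4.7 = 2.3 mA.
Check: β·I_B = 2.69 mA > I_C = 2.3 mA, confirming saturation.

saturation; I_C ≈ 2.3 mA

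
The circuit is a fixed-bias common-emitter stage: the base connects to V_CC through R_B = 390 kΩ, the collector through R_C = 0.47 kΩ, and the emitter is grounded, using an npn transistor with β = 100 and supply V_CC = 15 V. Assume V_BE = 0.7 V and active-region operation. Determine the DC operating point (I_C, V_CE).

I_C ≈ 3.7 mA, V_CE ≈ 13 V

Base loop: V_CC = I_B·R_B + V_BE, so I_B = (15 − 0.7)/390 kΩ = 0.0367 mA.
In the active region I_C = β·I_B = 100 × 0.0367 = 3.67 mA.
Collector loop: V_CE = V_CC − I_C·R_C = 15 − 3.67×0.47 = 13.3 V.
Since V_CE = 13.3 V > V_CE(sat) ≈ 0.2 V, the transistor is in the active region as assumed.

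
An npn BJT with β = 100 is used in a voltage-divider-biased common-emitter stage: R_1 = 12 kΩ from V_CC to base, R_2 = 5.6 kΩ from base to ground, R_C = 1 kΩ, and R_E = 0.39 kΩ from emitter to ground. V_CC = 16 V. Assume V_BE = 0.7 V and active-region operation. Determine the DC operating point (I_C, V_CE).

Thevenize the base divider: V_Th = V_CC·R_2/(R_1+R_2) = 16×5.6/17.6 = 5.09 V, R_Th = R_1‖R_2 = 3.82 kΩ.
Base-emitter loop: V_Th = I_B·R_Th + V_BE + (β+1)I_B·R_E, so I_B = (5.09 − 0.7) / (3.82 + 101×0.39) = 0.102 mA.
I_C = β·I_B = 100×0.102 = 10.2 mA, and I_E = (β+1)I_B = 10.3 mA.
V_CE = V_CC − I_C·R_C − I_E·R_E = 16 − 10.2×1 − 10.3×0.39 = 1.83 V.
V_CE = 1.83 V > 0.2 V confirms active-region operation.

I_C ≈ 10 mA, V_CE ≈ 1.8 V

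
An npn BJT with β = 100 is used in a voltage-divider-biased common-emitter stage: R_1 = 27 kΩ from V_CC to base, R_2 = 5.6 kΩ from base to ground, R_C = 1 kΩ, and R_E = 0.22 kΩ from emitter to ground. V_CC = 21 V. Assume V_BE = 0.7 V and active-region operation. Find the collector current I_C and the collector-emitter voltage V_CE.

I_C ≈ 11 mA, V_CE ≈ 7.8 V

Thevenize the base divider: V_Th = V_CC·R_2/(R_1+R_2) = 21×5.6/32.6 = 3.61 V, R_Th = R_1‖R_2 = 4.64 kΩ.
Base-emitter loop: V_Th = I_B·R_Th + V_BE + (β+1)I_B·R_E, so I_B = (3.61 − 0.7) / (4.64 + 101×0.22) = 0.108 mA.
I_C = β·I_B = 100×0.108 = 10.8 mA, and I_E = (β+1)I_B = 10.9 mA.
V_CE = V_CC − I_C·R_C − I_E·R_E = 21 − 10.8×1 − 10.9×0.22 = 7.77 V.
V_CE = 7.77 V > 0.2 V confirms active-region operation.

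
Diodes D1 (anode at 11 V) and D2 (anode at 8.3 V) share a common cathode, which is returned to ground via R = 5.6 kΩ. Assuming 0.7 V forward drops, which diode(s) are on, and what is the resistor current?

Only D1 conducts; I_R ≈ 1.8 mA

Assume both conduct. Then node N would need to be at both 11−0.7 = 10.3 V and 8.3−0.7 = 7.6 V, which is impossible.
Assume only D1 conducts: V_N = 11 − 0.7 = 10.3 V, so I_R = 10.3/5.6 = 1.84 mA.
Check D2: its anode-to-cathode voltage is 8.3 − 10.3 = -2 V < 0.7 V, so it is off. The assumption is consistent.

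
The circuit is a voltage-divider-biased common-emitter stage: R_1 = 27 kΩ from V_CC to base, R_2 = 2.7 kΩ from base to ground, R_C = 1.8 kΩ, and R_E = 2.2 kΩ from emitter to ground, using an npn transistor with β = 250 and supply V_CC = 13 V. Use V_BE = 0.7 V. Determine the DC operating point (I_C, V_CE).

Thevenize the base divider: V_Th = V_CC·R_2/(R_1+R_2) = 13×2.7/29.7 = 1.18 V, R_Th = R_1‖R_2 = 2.45 kΩ.
Base-emitter loop: V_Th = I_B·R_Th + V_BE + (β+1)I_B·R_E, so I_B = (1.18 − 0.7) / (2.45 + 251×2.2) = 0.000869 mA.
I_C = β·I_B = 250×0.000869 = 0.217 mA, and I_E = (β+1)I_B = 0.218 mA.
V_CE = V_CC − I_C·R_C − I_E·R_E = 13 − 0.217×1.8 − 0.218×2.2 = 12.1 V.
V_CE = 12.1 V > 0.2 V confirms active-region operation.

I_C ≈ 0.22 mA, V_CE ≈ 12 V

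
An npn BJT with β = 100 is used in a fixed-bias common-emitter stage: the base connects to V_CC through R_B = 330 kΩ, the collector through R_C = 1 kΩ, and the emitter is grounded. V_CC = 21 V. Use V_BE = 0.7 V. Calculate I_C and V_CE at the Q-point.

I_C ≈ 6.2 mA, V_CE ≈ 15 V

Base loop: V_CC = I_B·R_B + V_BE, so I_B = (21 − 0.7)/330 kΩ = 0.0615 mA.
In the active region I_C = β·I_B = 100 × 0.0615 = 6.15 mA.
Collector loop: V_CE = V_CC − I_C·R_C = 21 − 6.15×1 = 14.8 V.
Since V_CE = 14.8 V > V_CE(sat) ≈ 0.2 V, the transistor is in the active region as assumed.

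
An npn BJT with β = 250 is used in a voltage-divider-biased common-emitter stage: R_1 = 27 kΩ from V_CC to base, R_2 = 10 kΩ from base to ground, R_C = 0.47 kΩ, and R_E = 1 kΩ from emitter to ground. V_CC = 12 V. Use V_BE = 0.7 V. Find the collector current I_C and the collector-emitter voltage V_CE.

I_C ≈ 2.5 mA, V_CE ≈ 8.4 V

Thevenize the base divider: V_Th = V_CC·R_2/(R_1+R_2) = 12×10/37 = 3.24 V, R_Th = R_1‖R_2 = 7.3 kΩ.
Base-emitter loop: V_Th = I_B·R_Th + V_BE + (β+1)I_B·R_E, so I_B = (3.24 − 0.7) / (7.3 + 251×1) = 0.00985 mA.
I_C = β·I_B = 250×0.00985 = 2.46 mA, and I_E = (β+1)I_B = 2.47 mA.
V_CE = V_CC − I_C·R_C − I_E·R_E = 12 − 2.46×0.47 − 2.47×1 = 8.37 V.
V_CE = 8.37 V > 0.2 V confirms active-region operation.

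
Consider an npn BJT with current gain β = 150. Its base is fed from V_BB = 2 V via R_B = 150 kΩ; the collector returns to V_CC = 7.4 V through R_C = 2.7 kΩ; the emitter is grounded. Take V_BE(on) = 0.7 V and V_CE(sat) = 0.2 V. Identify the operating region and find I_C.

Assume active. Base-emitter loop: I_B = (V_BB − V_BE)/R_B = (2 − 0.7)/150 = 0.00867 mA.
I_C = β·I_B = 150×0.00867 = 1.3 mA.
V_CE = V_CC − I_C·R_C = 7.4 − 1.3×2.7 = 3.89 V > V_CE(sat), so the active-region assumption holds.

active; I_C ≈ 1.3 mA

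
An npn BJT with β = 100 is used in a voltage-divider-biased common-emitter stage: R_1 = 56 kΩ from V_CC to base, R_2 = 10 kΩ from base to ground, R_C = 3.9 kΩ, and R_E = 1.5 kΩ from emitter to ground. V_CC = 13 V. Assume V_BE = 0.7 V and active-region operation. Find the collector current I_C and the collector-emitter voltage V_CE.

I_C ≈ 0.79 mA, V_CE ≈ 8.7 V

Thevenize the base divider: V_Th = V_CC·R_2/(R_1+R_2) = 13×10/66 = 1.97 V, R_Th = R_1‖R_2 = 8.48 kΩ.
Base-emitter loop: V_Th = I_B·R_Th + V_BE + (β+1)I_B·R_E, so I_B = (1.97 − 0.7) / (8.48 + 101×1.5) = 0.00794 mA.
I_C = β·I_B = 100×0.00794 = 0.794 mA, and I_E = (β+1)I_B = 0.802 mA.
V_CE = V_CC − I_C·R_C − I_E·R_E = 13 − 0.794×3.9 − 0.802×1.5 = 8.7 V.
V_CE = 8.7 V > 0.2 V confirms active-region operation.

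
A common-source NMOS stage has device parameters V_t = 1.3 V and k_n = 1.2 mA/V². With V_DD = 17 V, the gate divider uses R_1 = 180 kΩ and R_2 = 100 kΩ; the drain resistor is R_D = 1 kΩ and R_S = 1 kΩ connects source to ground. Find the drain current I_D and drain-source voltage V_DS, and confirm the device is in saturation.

V_G = V_DD·R_2/(R_1+R_2) = 17×100/280 = 6.07 V.
Assume saturation: I_D = (k_n/2)(V_GS − V_t)² with V_GS = V_G − I_D·R_S = 6.07 − 1·I_D.
Substituting gives 0.6·I_D² − 6.73·I_D + 13.7 = 0, with roots I_D = 2.66 or 8.55 mA.
The root I_D = 8.55 mA gives V_GS = -2.47 V ≤ V_t, so take I_D = 2.66 mA.
Then V_GS = 3.41 V and V_DS = V_DD − I_D(R_D+R_S) = 17 − 2.66×2 = 11.7 V.
Saturation requires V_DS ≥ V_GS − V_t = 2.11 V; 11.7 ≥ 2.11 ✓.

I_D ≈ 2.7 mA, V_DS ≈ 12 V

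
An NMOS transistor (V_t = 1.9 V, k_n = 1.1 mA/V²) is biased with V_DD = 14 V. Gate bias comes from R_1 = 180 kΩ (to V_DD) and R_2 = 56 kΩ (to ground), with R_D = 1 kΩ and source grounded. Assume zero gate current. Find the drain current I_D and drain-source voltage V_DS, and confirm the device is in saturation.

I_D ≈ 1.1 mA, V_DS ≈ 13 V

V_G = V_DD·R_2/(R_1+R_2) = 14×56/236 = 3.32 V. With the source grounded, V_GS = V_G = 3.32 V.
Assume saturation: I_D = (k_n/2)(V_GS − V_t)² = (1.1/2)×(3.32 − 1.9)² = 0.55×1.42² = 1.11 mA.
V_DS = V_DD − I_D·R_D = 14 − 1.11×1 = 12.9 V.
Saturation requires V_DS ≥ V_GS − V_t = 1.42 V; 12.9 ≥ 1.42 ✓.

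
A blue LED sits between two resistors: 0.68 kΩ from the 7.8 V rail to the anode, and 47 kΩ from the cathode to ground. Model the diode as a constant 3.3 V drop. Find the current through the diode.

The two resistors are in series with the diode, so KVL gives 7.8 = I·0.68 + 3.3 + I·47.
I = (7.8 − 3.3) / (0.68 + 47) kΩ = 4.5 / 47.7 = 0.0944 mA.

I ≈ 0.094 mA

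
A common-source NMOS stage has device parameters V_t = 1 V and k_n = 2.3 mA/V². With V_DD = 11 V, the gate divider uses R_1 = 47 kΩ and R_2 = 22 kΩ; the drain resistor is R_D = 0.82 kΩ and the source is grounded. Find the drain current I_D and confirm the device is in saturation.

V_G = V_DD·R_2/(R_1+R_2) = 11×22/69 = 3.51 V. With the source grounded, V_GS = V_G = 3.51 V.
Assume saturation: I_D = (k_n/2)(V_GS − V_t)² = (2.3/2)×(3.51 − 1)² = 1.15×2.51² = 7.23 mA.
V_DS = V_DD − I_D·R_D = 11 − 7.23×0.82 = 5.07 V.
Saturation requires V_DS ≥ V_GS − V_t = 2.51 V; 5.07 ≥ 2.51 ✓.

I_D ≈ 7.2 mA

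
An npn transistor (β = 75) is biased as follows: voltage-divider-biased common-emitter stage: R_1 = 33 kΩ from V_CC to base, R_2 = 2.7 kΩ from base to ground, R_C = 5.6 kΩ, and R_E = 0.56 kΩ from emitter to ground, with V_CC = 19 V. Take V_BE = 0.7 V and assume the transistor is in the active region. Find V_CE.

Thevenize the base divider: V_Th = V_CC·R_2/(R_1+R_2) = 19×2.7/35.7 = 1.44 V, R_Th = R_1‖R_2 = 2.5 kΩ.
Base-emitter loop: V_Th = I_B·R_Th + V_BE + (β+1)I_B·R_E, so I_B = (1.44 − 0.7) / (2.5 + 76×0.56) = 0.0164 mA.
I_C = β·I_B = 75×0.0164 = 1.23 mA, and I_E = (β+1)I_B = 1.24 mA.
V_CE = V_CC − I_C·R_C − I_E·R_E = 19 − 1.23×5.6 − 1.24×0.56 = 11.4 V.
V_CE = 11.4 V > 0.2 V confirms active-region operation.

V_CE ≈ 11 V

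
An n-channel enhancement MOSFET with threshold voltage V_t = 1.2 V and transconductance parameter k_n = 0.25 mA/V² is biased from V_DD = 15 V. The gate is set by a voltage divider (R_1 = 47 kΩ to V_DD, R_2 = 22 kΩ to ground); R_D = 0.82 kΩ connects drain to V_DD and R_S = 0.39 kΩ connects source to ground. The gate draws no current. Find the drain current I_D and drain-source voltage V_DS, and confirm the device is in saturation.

V_G = V_DD·R_2/(R_1+R_2) = 15×22/69 = 4.78 V.
Assume saturation: I_D = (k_n/2)(V_GS − V_t)² with V_GS = V_G − I_D·R_S = 4.78 − 0.39·I_D.
Substituting gives 0.019·I_D² − 1.35·I_D + 1.6 = 0, with roots I_D = 1.21 or 69.8 mA.
The root I_D = 69.8 mA gives V_GS = -22.4 V ≤ V_t, so take I_D = 1.21 mA.
Then V_GS = 4.31 V and V_DS = V_DD − I_D(R_D+R_S) = 15 − 1.21×1.21 = 13.5 V.
Saturation requires V_DS ≥ V_GS − V_t = 3.11 V; 13.5 ≥ 3.11 ✓.

I_D ≈ 1.2 mA, V_DS ≈ 14 V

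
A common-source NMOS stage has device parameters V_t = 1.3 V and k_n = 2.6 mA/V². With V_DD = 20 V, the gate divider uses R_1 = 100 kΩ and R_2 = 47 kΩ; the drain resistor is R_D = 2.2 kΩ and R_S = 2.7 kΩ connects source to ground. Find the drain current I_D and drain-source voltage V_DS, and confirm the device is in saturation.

V_G = V_DD·R_2/(R_1+R_2) = 20×47/147 = 6.39 V.
Assume saturation: I_D = (k_n/2)(V_GS − V_t)² with V_GS = V_G − I_D·R_S = 6.39 − 2.7·I_D.
Substituting gives 9.48·I_D² − 36.8·I_D + 33.7 = 0, with roots I_D = 1.49 or 2.39 mA.
The root I_D = 2.39 mA gives V_GS = -0.0556 V ≤ V_t, so take I_D = 1.49 mA.
Then V_GS = 2.37 V and V_DS = V_DD − I_D(R_D+R_S) = 20 − 1.49×4.9 = 12.7 V.
Saturation requires V_DS ≥ V_GS − V_t = 1.07 V; 12.7 ≥ 1.07 ✓.

I_D ≈ 1.5 mA, V_DS ≈ 13 V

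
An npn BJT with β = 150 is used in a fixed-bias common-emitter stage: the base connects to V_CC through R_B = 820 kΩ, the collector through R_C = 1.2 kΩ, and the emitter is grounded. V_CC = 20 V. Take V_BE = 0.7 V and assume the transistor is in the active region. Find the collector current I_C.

I_C ≈ 3.5 mA

Base loop: V_CC = I_B·R_B + V_BE, so I_B = (20 − 0.7)/820 kΩ = 0.0235 mA.
In the active region I_C = β·I_B = 150 × 0.0235 = 3.53 mA.
Collector loop: V_CE = V_CC − I_C·R_C = 20 − 3.53×1.2 = 15.8 V.
Since V_CE = 15.8 V > V_CE(sat) ≈ 0.2 V, the transistor is in the active region as assumed.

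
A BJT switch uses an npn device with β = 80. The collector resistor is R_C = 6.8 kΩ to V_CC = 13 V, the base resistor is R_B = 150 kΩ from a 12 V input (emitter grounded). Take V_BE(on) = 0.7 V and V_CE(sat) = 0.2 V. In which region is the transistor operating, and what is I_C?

saturation; I_C ≈ 1.9 mA

Assume active: I_B = (12 − 0.7)/150 = 0.0753 mA, giving I_C = β·I_B = 6.03 mA.
But then V_CE = 13 − 6.03×6.8 = -28 V < V_CE(sat) = 0.2 V — impossible in the active region.
So the transistor is saturated. With V_CE = 0.2 V, I_C = (V_CC − 0.2)/R_C = 12.8/6.8 = 1.88 mA.
Check: β·I_B = 6.03 mA > I_C = 1.88 mA, confirming saturation.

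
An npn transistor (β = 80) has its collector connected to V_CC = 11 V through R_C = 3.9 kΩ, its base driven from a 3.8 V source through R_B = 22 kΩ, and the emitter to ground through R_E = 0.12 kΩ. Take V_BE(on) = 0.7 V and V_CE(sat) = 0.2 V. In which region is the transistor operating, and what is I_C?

saturation; I_C ≈ 2.7 mA

Assume active: I_B = (3.8 − 0.7)/(22 + 81×0.12) = 0.0977 mA, I_C = β·I_B = 7.82 mA.
Then V_CE = 11 − 7.82×3.9 − 7.92×0.12 = -20.4 V < 0.2 V — the active assumption fails.
Re-solve with V_CE = 0.2 V. KCL at the emitter: V_E/R_E = (V_BB−0.7−V_E)/R_B + (V_CC−0.2−V_E)/R_C, giving V_E = 0.337 V.
I_C = (V_CC − 0.2 − V_E)/R_C = (10.8 − 0.337)/3.9 = 2.68 mA.
Check: I_B = (3.1 − 0.337)/22 = 0.126 mA, and β·I_B = 10 mA > I_C, confirming saturation.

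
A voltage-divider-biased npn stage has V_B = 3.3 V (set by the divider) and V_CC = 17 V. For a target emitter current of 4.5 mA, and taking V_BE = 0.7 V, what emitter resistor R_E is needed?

R_E ≈ 0.58 kΩ

V_E = V_B − V_BE = 3.3 − 0.7 = 2.6 V.
R_E = V_E / I_E = 2.6 / 4.5 = 0.578 kΩ.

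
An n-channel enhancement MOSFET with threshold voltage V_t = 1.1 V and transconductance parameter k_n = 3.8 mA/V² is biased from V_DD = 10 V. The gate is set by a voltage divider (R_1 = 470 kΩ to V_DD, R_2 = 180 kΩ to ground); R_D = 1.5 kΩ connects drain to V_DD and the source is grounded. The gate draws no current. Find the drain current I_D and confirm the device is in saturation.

V_G = V_DD·R_2/(R_1+R_2) = 10×180/650 = 2.77 V. With the source grounded, V_GS = V_G = 2.77 V.
Assume saturation: I_D = (k_n/2)(V_GS − V_t)² = (3.8/2)×(2.77 − 1.1)² = 1.9×1.67² = 5.29 mA.
V_DS = V_DD − I_D·R_D = 10 − 5.29×1.5 = 2.06 V.
Saturation requires V_DS ≥ V_GS − V_t = 1.67 V; 2.06 ≥ 1.67 ✓.

I_D ≈ 5.3 mA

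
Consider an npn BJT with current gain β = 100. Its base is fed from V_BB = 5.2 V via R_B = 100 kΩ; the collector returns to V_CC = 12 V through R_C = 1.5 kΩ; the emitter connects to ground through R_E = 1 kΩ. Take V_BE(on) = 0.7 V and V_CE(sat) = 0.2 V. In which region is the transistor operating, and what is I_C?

Assume active. Base-emitter loop: I_B = (V_BB − V_BE)/(R_B + (β+1)R_E) = (5.2 − 0.7)/(100 + 101×1) = 0.0224 mA.
I_C = β·I_B = 100×0.0224 = 2.24 mA.
V_CE = V_CC − I_C·R_C − I_E·R_E = 12 − 2.24×1.5 − 2.26×1 = 6.38 V > V_CE(sat), so the active-region assumption holds.

active; I_C ≈ 2.2 mA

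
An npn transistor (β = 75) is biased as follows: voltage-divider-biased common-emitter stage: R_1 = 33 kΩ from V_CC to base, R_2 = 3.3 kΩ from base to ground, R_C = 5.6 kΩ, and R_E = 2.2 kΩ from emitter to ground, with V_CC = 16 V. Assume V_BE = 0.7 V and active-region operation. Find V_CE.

Thevenize the base divider: V_Th = V_CC·R_2/(R_1+R_2) = 16×3.3/36.3 = 1.45 V, R_Th = R_1‖R_2 = 3 kΩ.
Base-emitter loop: V_Th = I_B·R_Th + V_BE + (β+1)I_B·R_E, so I_B = (1.45 − 0.7) / (3 + 76×2.2) = 0.00443 mA.
I_C = β·I_B = 75×0.00443 = 0.332 mA, and I_E = (β+1)I_B = 0.337 mA.
V_CE = V_CC − I_C·R_C − I_E·R_E = 16 − 0.332×5.6 − 0.337×2.2 = 13.4 V.
V_CE = 13.4 V > 0.2 V confirms active-region operation.

V_CE ≈ 13 V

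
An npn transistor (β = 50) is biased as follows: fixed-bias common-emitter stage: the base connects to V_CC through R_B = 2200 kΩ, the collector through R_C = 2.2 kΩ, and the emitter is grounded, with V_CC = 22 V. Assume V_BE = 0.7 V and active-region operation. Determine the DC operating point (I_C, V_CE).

Base loop: V_CC = I_B·R_B + V_BE, so I_B = (22 − 0.7)/2200 kΩ = 0.00968 mA.
In the active region I_C = β·I_B = 50 × 0.00968 = 0.484 mA.
Collector loop: V_CE = V_CC − I_C·R_C = 22 − 0.484×2.2 = 20.9 V.
Since V_CE = 20.9 V > V_CE(sat) ≈ 0.2 V, the transistor is in the active region as assumed.

I_C ≈ 0.48 mA, V_CE ≈ 21 V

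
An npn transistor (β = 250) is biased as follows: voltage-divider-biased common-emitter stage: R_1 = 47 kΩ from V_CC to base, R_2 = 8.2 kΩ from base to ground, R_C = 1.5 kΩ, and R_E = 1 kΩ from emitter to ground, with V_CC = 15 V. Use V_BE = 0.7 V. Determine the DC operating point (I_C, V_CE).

I_C ≈ 1.5 mA, V_CE ≈ 11 V

Thevenize the base divider: V_Th = V_CC·R_2/(R_1+R_2) = 15×8.2/55.2 = 2.23 V, R_Th = R_1‖R_2 = 6.98 kΩ.
Base-emitter loop: V_Th = I_B·R_Th + V_BE + (β+1)I_B·R_E, so I_B = (2.23 − 0.7) / (6.98 + 251×1) = 0.00592 mA.
I_C = β·I_B = 250×0.00592 = 1.48 mA, and I_E = (β+1)I_B = 1.49 mA.
V_CE = V_CC − I_C·R_C − I_E·R_E = 15 − 1.48×1.5 − 1.49×1 = 11.3 V.
V_CE = 11.3 V > 0.2 V confirms active-region operation.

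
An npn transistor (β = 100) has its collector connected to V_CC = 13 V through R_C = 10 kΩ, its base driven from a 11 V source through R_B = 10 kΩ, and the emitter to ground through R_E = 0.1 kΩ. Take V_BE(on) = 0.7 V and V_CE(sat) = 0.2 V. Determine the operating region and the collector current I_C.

Assume active: I_B = (11 − 0.7)/(10 + 101×0.1) = 0.512 mA, I_C = β·I_B = 51.2 mA.
Then V_CE = 13 − 51.2×10 − 51.8×0.1 = -505 V < 0.2 V — the active assumption fails.
Re-solve with V_CE = 0.2 V. KCL at the emitter: V_E/R_E = (V_BB−0.7−V_E)/R_B + (V_CC−0.2−V_E)/R_C, giving V_E = 0.226 V.
I_C = (V_CC − 0.2 − V_E)/R_C = (12.8 − 0.226)/10 = 1.26 mA.
Check: I_B = (10.3 − 0.226)/10 = 1.01 mA, and β·I_B = 101 mA > I_C, confirming saturation.

saturation; I_C ≈ 1.3 mA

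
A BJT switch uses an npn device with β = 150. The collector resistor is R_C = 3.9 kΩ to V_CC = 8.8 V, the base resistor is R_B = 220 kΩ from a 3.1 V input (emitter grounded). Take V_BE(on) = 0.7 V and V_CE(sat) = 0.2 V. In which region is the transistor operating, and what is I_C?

active; I_C ≈ 1.6 mA

Assume active. Base-emitter loop: I_B = (V_BB − V_BE)/R_B = (3.1 − 0.7)/220 = 0.0109 mA.
I_C = β·I_B = 150×0.0109 = 1.64 mA.
V_CE = V_CC − I_C·R_C = 8.8 − 1.64×3.9 = 2.42 V > V_CE(sat), so the active-region assumption holds.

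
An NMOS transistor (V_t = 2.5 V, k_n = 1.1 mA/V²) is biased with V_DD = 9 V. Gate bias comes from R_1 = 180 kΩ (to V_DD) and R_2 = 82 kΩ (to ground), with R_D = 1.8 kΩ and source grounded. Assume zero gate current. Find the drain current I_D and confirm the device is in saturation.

V_G = V_DD·R_2/(R_1+R_2) = 9×82/262 = 2.82 V. With the source grounded, V_GS = V_G = 2.82 V.
Assume saturation: I_D = (k_n/2)(V_GS − V_t)² = (1.1/2)×(2.82 − 2.5)² = 0.55×0.317² = 0.0552 mA.
V_DS = V_DD − I_D·R_D = 9 − 0.0552×1.8 = 8.9 V.
Saturation requires V_DS ≥ V_GS − V_t = 0.317 V; 8.9 ≥ 0.317 ✓.

I_D ≈ 0.055 mA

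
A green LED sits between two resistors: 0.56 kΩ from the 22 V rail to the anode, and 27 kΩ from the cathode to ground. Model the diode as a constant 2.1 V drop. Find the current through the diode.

The two resistors are in series with the diode, so KVL gives 22 = I·0.56 + 2.1 + I·27.
I = (22 − 2.1) / (0.56 + 27) kΩ = 19.9 / 27.6 = 0.722 mA.

I ≈ 0.72 mA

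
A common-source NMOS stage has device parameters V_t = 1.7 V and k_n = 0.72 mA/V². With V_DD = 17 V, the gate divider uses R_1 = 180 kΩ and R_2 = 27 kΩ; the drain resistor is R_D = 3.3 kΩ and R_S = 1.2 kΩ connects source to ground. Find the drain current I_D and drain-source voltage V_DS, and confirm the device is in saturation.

V_G = V_DD·R_2/(R_1+R_2) = 17×27/207 = 2.22 V.
Assume saturation: I_D = (k_n/2)(V_GS − V_t)² with V_GS = V_G − I_D·R_S = 2.22 − 1.2·I_D.
Substituting gives 0.518·I_D² − 1.45·I_D + 0.0964 = 0, with roots I_D = 0.0683 or 2.72 mA.
The root I_D = 2.72 mA gives V_GS = -1.05 V ≤ V_t, so take I_D = 0.0683 mA.
Then V_GS = 2.14 V and V_DS = V_DD − I_D(R_D+R_S) = 17 − 0.0683×4.5 = 16.7 V.
Saturation requires V_DS ≥ V_GS − V_t = 0.435 V; 16.7 ≥ 0.435 ✓.

I_D ≈ 0.068 mA, V_DS ≈ 17 V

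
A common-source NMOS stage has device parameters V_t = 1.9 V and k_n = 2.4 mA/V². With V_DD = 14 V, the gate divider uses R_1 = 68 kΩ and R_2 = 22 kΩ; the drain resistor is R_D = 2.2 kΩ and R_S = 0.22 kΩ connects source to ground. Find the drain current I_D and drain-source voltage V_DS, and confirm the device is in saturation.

V_G = V_DD·R_2/(R_1+R_2) = 14×22/90 = 3.42 V.
Assume saturation: I_D = (k_n/2)(V_GS − V_t)² with V_GS = V_G − I_D·R_S = 3.42 − 0.22·I_D.
Substituting gives 0.0581·I_D² − 1.8·I_D + 2.78 = 0, with roots I_D = 1.63 or 29.4 mA.
The root I_D = 29.4 mA gives V_GS = -3.05 V ≤ V_t, so take I_D = 1.63 mA.
Then V_GS = 3.06 V and V_DS = V_DD − I_D(R_D+R_S) = 14 − 1.63×2.42 = 10.1 V.
Saturation requires V_DS ≥ V_GS − V_t = 1.16 V; 10.1 ≥ 1.16 ✓.

I_D ≈ 1.6 mA, V_DS ≈ 10 V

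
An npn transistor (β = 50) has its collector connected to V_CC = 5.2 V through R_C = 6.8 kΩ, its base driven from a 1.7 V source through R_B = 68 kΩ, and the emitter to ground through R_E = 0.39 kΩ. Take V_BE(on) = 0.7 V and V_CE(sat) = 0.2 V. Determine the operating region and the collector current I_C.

active; I_C ≈ 0.57 mA

Assume active. Base-emitter loop: I_B = (V_BB − V_BE)/(R_B + (β+1)R_E) = (1.7 − 0.7)/(68 + 51×0.39) = 0.0114 mA.
I_C = β·I_B = 50×0.0114 = 0.569 mA.
V_CE = V_CC − I_C·R_C − I_E·R_E = 5.2 − 0.569×6.8 − 0.58×0.39 = 1.11 V > V_CE(sat), so the active-region assumption holds.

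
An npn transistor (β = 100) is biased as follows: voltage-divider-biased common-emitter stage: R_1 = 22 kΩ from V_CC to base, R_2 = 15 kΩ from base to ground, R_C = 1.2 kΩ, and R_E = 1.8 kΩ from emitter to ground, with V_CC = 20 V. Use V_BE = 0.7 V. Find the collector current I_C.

Thevenize the base divider: V_Th = V_CC·R_2/(R_1+R_2) = 20×15/37 = 8.11 V, R_Th = R_1‖R_2 = 8.92 kΩ.
Base-emitter loop: V_Th = I_B·R_Th + V_BE + (β+1)I_B·R_E, so I_B = (8.11 − 0.7) / (8.92 + 101×1.8) = 0.0388 mA.
I_C = β·I_B = 100×0.0388 = 3.88 mA, and I_E = (β+1)I_B = 3.92 mA.
V_CE = V_CC − I_C·R_C − I_E·R_E = 20 − 3.88×1.2 − 3.92×1.8 = 8.28 V.
V_CE = 8.28 V > 0.2 V confirms active-region operation.

I_C ≈ 3.9 mA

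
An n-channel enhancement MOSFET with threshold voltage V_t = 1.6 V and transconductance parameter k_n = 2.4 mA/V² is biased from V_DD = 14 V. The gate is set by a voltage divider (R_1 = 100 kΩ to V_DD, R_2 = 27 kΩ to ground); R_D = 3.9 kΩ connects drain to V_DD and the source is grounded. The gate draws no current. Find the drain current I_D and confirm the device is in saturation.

I_D ≈ 2.3 mA

V_G = V_DD·R_2/(R_1+R_2) = 14×27/127 = 2.98 V. With the source grounded, V_GS = V_G = 2.98 V.
Assume saturation: I_D = (k_n/2)(V_GS − V_t)² = (2.4/2)×(2.98 − 1.6)² = 1.2×1.38² = 2.27 mA.
V_DS = V_DD − I_D·R_D = 14 − 2.27×3.9 = 5.13 V.
Saturation requires V_DS ≥ V_GS − V_t = 1.38 V; 5.13 ≥ 1.38 ✓.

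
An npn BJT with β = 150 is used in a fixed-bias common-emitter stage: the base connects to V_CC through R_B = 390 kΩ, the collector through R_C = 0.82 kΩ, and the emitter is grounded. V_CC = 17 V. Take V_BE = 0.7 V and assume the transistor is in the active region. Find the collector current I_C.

I_C ≈ 6.3 mA

Base loop: V_CC = I_B·R_B + V_BE, so I_B = (17 − 0.7)/390 kΩ = 0.0418 mA.
In the active region I_C = β·I_B = 150 × 0.0418 = 6.27 mA.
Collector loop: V_CE = V_CC − I_C·R_C = 17 − 6.27×0.82 = 11.9 V.
Since V_CE = 11.9 V > V_CE(sat) ≈ 0.2 V, the transistor is in the active region as assumed.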